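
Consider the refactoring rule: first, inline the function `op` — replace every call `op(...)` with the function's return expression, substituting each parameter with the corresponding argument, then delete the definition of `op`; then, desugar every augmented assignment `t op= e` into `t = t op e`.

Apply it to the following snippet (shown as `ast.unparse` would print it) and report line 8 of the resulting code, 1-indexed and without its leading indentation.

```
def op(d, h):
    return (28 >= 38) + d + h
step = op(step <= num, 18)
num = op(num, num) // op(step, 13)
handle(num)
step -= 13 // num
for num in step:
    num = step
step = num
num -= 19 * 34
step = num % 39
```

Transformed code:
step = (28 >= 38) + (step <= num) + 18
num = ((28 >= 38) + num + num) // ((28 >= 38) + step + 13)
handle(num)
step = step - 13 // num
for num in step:
    num = step
step = num
num = num - 19 * 34
step = num % 39

num = num - 19 * 34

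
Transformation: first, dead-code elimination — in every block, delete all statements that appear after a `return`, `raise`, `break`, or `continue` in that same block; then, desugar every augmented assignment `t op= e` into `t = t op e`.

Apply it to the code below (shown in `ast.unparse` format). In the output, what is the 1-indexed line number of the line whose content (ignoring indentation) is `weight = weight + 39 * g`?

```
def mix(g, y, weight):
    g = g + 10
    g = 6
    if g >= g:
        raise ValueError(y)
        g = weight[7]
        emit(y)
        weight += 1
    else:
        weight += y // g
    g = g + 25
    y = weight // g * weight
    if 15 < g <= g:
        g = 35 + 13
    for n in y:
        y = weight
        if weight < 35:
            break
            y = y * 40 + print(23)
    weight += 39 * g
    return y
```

Transformed code:
def mix(g, y, weight):
    g = g + 10
    g = 6
    if g >= g:
        raise ValueError(y)
    else:
        weight = weight + y // g
    g = g + 25
    y = weight // g * weight
    if 15 < g <= g:
        g = 35 + 13
    for n in y:
        y = weight
        if weight < 35:
            break
    weight = weight + 39 * g
    return y

16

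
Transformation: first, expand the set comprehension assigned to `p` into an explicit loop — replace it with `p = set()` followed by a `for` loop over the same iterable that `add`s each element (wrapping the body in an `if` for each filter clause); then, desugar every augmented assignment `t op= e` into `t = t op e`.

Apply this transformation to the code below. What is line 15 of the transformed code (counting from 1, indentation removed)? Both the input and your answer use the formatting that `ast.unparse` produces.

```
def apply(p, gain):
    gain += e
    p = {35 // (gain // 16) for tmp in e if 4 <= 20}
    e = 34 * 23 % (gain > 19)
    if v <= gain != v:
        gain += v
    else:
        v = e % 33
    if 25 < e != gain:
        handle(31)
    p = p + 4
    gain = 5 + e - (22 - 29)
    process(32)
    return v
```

gain = 5 + e - (22 - 29)

Transformed code:
def apply(p, gain):
    gain = gain + e
    p = set()
    for tmp in e:
        if 4 <= 20:
            p.add(35 // (gain // 16))
    e = 34 * 23 % (gain > 19)
    if v <= gain != v:
        gain = gain + v
    else:
        v = e % 33
    if 25 < e != gain:
        handle(31)
    p = p + 4
    gain = 5 + e - (22 - 29)
    process(32)
    return v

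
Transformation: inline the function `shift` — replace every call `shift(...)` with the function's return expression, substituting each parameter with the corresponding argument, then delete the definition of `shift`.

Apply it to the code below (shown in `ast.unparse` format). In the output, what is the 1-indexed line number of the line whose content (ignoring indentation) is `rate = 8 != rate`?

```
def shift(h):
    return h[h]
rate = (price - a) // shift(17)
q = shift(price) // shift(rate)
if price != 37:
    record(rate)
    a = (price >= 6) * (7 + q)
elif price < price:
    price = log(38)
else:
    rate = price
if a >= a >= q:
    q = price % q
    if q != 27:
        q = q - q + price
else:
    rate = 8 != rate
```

15

Transformed code:
rate = (price - a) // 17[17]
q = price[price] // rate[rate]
if price != 37:
    record(rate)
    a = (price >= 6) * (7 + q)
elif price < price:
    price = log(38)
else:
    rate = price
if a >= a >= q:
    q = price % q
    if q != 27:
        q = q - q + price
else:
    rate = 8 != rate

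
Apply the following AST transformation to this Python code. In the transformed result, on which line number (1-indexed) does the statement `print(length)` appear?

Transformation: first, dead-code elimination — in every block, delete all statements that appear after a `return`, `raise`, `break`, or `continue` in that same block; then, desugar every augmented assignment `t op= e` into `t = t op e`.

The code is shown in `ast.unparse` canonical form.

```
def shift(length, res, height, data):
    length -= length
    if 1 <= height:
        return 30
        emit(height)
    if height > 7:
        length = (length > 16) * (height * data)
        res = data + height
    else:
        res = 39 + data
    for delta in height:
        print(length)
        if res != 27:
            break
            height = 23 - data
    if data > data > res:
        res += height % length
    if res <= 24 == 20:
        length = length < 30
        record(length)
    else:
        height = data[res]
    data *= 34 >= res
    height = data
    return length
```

Transformed code:
def shift(length, res, height, data):
    length = length - length
    if 1 <= height:
        return 30
    if height > 7:
        length = (length > 16) * (height * data)
        res = data + height
    else:
        res = 39 + data
    for delta in height:
        print(length)
        if res != 27:
            break
    if data > data > res:
        res = res + height % length
    if res <= 24 == 20:
        length = length < 30
        record(length)
    else:
        height = data[res]
    data = data * (34 >= res)
    height = data
    return length

11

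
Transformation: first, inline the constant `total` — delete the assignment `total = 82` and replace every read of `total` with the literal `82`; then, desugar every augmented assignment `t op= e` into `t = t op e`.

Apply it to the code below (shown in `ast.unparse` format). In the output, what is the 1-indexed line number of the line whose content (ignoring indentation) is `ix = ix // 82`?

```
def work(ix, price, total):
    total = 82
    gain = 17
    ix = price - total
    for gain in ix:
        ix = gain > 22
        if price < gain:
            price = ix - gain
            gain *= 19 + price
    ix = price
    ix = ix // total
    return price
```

Transformed code:
def work(ix, price, total):
    gain = 17
    ix = price - 82
    for gain in ix:
        ix = gain > 22
        if price < gain:
            price = ix - gain
            gain = gain * (19 + price)
    ix = price
    ix = ix // 82
    return price

10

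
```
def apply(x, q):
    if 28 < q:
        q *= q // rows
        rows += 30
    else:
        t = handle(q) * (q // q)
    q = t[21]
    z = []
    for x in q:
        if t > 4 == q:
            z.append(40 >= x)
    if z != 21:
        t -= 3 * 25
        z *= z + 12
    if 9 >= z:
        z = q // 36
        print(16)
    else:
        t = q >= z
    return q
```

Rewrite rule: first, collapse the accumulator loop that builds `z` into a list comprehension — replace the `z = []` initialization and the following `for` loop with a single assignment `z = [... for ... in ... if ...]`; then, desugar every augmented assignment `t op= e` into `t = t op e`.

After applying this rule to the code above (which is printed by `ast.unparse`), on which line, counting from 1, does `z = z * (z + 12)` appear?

11

Transformed code:
def apply(x, q):
    if 28 < q:
        q = q * (q // rows)
        rows = rows + 30
    else:
        t = handle(q) * (q // q)
    q = t[21]
    z = [40 >= x for x in q if t > 4 == q]
    if z != 21:
        t = t - 3 * 25
        z = z * (z + 12)
    if 9 >= z:
        z = q // 36
        print(16)
    else:
        t = q >= z
    return q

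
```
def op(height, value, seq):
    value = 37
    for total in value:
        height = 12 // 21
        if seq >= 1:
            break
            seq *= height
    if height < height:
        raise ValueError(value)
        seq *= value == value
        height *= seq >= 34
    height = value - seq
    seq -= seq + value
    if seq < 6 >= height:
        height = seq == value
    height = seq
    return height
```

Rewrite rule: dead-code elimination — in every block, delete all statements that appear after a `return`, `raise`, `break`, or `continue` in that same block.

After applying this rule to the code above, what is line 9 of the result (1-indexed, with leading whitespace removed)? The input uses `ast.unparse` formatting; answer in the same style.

Transformed code:
def op(height, value, seq):
    value = 37
    for total in value:
        height = 12 // 21
        if seq >= 1:
            break
    if height < height:
        raise ValueError(value)
    height = value - seq
    seq -= seq + value
    if seq < 6 >= height:
        height = seq == value
    height = seq
    return height

height = value - seq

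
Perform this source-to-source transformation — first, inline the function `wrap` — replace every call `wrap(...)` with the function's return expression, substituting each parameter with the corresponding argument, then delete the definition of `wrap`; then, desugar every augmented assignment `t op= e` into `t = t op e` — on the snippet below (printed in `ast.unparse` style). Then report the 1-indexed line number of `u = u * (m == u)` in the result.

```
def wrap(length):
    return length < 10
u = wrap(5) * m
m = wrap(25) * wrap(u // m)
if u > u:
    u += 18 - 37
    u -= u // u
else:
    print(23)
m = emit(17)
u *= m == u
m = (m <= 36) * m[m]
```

9

Transformed code:
u = (5 < 10) * m
m = (25 < 10) * (u // m < 10)
if u > u:
    u = u + (18 - 37)
    u = u - u // u
else:
    print(23)
m = emit(17)
u = u * (m == u)
m = (m <= 36) * m[m]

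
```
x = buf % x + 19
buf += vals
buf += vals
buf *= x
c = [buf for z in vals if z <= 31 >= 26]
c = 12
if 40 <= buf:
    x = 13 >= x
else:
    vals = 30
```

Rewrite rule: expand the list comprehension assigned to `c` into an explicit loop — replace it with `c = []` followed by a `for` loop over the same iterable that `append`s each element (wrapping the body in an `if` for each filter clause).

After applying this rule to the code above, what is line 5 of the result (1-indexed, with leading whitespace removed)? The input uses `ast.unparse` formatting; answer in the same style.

Transformed code:
x = buf % x + 19
buf += vals
buf += vals
buf *= x
c = []
for z in vals:
    if z <= 31 >= 26:
        c.append(buf)
c = 12
if 40 <= buf:
    x = 13 >= x
else:
    vals = 30

c = []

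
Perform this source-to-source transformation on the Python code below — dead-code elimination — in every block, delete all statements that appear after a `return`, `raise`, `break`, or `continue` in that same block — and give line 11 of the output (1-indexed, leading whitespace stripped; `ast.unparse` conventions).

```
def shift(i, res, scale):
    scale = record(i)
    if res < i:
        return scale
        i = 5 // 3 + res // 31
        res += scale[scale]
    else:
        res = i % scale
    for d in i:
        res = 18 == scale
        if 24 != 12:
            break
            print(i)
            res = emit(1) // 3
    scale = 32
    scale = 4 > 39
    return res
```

scale = 32

Transformed code:
def shift(i, res, scale):
    scale = record(i)
    if res < i:
        return scale
    else:
        res = i % scale
    for d in i:
        res = 18 == scale
        if 24 != 12:
            break
    scale = 32
    scale = 4 > 39
    return res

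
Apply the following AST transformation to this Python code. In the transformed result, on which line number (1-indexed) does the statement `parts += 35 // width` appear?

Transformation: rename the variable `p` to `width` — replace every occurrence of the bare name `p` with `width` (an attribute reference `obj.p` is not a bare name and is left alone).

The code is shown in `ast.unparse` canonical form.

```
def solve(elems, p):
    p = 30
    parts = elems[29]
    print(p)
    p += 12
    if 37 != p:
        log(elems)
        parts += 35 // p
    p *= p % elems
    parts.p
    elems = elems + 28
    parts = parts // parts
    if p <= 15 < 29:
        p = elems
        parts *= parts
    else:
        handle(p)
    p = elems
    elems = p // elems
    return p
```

Transformed code:
def solve(elems, width):
    width = 30
    parts = elems[29]
    print(width)
    width += 12
    if 37 != width:
        log(elems)
        parts += 35 // width
    width *= width % elems
    parts.p
    elems = elems + 28
    parts = parts // parts
    if width <= 15 < 29:
        width = elems
        parts *= parts
    else:
        handle(width)
    width = elems
    elems = width // elems
    return width

8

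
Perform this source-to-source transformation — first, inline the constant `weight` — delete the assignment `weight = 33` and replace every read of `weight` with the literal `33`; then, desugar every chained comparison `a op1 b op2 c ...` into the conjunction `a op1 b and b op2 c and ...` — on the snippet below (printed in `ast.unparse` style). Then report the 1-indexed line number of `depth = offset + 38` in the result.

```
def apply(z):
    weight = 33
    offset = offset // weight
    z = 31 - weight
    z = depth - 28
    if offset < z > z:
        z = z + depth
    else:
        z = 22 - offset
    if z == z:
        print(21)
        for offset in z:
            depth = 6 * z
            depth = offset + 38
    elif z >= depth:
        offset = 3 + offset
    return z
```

Transformed code:
def apply(z):
    offset = offset // 33
    z = 31 - 33
    z = depth - 28
    if offset < z and z > z:
        z = z + depth
    else:
        z = 22 - offset
    if z == z:
        print(21)
        for offset in z:
            depth = 6 * z
            depth = offset + 38
    elif z >= depth:
        offset = 3 + offset
    return z

13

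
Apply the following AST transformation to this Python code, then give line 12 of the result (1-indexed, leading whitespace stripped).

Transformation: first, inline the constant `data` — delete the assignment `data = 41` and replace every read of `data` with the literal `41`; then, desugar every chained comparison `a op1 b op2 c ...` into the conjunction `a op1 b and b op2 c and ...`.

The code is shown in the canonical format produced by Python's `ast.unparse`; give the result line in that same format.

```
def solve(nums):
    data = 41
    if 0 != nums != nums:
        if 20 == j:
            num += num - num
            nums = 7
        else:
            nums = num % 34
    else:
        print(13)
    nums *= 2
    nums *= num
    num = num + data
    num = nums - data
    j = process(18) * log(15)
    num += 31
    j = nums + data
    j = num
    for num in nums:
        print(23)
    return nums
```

Transformed code:
def solve(nums):
    if 0 != nums and nums != nums:
        if 20 == j:
            num += num - num
            nums = 7
        else:
            nums = num % 34
    else:
        print(13)
    nums *= 2
    nums *= num
    num = num + 41
    num = nums - 41
    j = process(18) * log(15)
    num += 31
    j = nums + 41
    j = num
    for num in nums:
        print(23)
    return nums

num = num + 41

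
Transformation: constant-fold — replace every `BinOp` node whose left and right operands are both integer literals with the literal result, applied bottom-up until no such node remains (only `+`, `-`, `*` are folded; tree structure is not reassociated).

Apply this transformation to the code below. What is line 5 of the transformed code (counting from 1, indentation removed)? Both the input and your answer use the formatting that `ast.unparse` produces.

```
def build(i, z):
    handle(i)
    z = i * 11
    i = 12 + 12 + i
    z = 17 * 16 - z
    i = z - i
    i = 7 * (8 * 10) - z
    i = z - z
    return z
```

Transformed code:
def build(i, z):
    handle(i)
    z = i * 11
    i = 24 + i
    z = 272 - z
    i = z - i
    i = 560 - z
    i = z - z
    return z

z = 272 - z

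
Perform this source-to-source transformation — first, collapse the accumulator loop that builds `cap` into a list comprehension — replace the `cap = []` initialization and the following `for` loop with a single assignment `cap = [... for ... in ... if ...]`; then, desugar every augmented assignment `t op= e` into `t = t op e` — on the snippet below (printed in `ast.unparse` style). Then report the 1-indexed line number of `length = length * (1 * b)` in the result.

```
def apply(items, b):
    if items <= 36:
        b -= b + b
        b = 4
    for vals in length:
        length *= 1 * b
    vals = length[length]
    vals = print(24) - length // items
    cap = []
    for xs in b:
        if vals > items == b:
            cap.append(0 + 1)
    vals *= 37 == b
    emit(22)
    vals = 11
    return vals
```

6

Transformed code:
def apply(items, b):
    if items <= 36:
        b = b - (b + b)
        b = 4
    for vals in length:
        length = length * (1 * b)
    vals = length[length]
    vals = print(24) - length // items
    cap = [0 + 1 for xs in b if vals > items == b]
    vals = vals * (37 == b)
    emit(22)
    vals = 11
    return vals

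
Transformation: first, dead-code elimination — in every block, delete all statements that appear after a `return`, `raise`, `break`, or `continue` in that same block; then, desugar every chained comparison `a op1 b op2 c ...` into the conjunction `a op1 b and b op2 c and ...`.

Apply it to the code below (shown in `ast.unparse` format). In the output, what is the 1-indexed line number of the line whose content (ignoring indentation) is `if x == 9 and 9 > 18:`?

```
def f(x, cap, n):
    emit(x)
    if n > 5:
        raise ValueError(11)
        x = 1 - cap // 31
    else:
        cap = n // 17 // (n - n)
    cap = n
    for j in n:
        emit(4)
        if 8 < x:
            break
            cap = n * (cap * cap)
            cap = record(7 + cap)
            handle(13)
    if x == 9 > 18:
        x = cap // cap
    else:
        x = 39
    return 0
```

12

Transformed code:
def f(x, cap, n):
    emit(x)
    if n > 5:
        raise ValueError(11)
    else:
        cap = n // 17 // (n - n)
    cap = n
    for j in n:
        emit(4)
        if 8 < x:
            break
    if x == 9 and 9 > 18:
        x = cap // cap
    else:
        x = 39
    return 0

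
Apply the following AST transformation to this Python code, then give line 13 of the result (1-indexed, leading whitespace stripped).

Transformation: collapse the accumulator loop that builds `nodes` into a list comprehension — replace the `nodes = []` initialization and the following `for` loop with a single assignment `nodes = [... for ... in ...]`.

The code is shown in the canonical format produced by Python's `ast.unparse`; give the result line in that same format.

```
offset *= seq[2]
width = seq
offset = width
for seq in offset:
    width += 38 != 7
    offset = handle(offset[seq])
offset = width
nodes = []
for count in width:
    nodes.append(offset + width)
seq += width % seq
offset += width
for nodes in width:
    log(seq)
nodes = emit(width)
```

nodes = emit(width)

Transformed code:
offset *= seq[2]
width = seq
offset = width
for seq in offset:
    width += 38 != 7
    offset = handle(offset[seq])
offset = width
nodes = [offset + width for count in width]
seq += width % seq
offset += width
for nodes in width:
    log(seq)
nodes = emit(width)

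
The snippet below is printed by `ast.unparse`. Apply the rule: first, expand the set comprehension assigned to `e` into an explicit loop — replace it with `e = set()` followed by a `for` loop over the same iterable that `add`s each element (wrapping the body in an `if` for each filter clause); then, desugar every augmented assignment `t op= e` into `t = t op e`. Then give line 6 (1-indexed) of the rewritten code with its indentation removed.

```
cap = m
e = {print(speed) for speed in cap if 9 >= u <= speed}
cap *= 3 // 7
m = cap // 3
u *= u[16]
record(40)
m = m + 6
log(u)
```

cap = cap * (3 // 7)

Transformed code:
cap = m
e = set()
for speed in cap:
    if 9 >= u <= speed:
        e.add(print(speed))
cap = cap * (3 // 7)
m = cap // 3
u = u * u[16]
record(40)
m = m + 6
log(u)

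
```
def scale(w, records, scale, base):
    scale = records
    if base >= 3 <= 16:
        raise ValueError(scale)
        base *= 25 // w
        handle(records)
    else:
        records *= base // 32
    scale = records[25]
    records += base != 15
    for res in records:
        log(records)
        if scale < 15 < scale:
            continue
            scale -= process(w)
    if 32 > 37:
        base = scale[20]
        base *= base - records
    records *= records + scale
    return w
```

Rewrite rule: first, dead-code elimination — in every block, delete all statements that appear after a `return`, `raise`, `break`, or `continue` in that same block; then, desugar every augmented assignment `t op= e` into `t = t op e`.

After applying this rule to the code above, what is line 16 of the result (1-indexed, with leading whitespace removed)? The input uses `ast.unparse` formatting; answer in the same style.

records = records * (records + scale)

Transformed code:
def scale(w, records, scale, base):
    scale = records
    if base >= 3 <= 16:
        raise ValueError(scale)
    else:
        records = records * (base // 32)
    scale = records[25]
    records = records + (base != 15)
    for res in records:
        log(records)
        if scale < 15 < scale:
            continue
    if 32 > 37:
        base = scale[20]
        base = base * (base - records)
    records = records * (records + scale)
    return w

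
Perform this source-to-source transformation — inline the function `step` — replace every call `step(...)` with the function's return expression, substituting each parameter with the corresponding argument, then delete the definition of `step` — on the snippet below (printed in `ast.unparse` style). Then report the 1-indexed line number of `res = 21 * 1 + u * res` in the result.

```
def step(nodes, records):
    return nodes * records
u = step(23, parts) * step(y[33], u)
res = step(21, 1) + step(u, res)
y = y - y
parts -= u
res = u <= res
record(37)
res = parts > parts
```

Transformed code:
u = 23 * parts * (y[33] * u)
res = 21 * 1 + u * res
y = y - y
parts -= u
res = u <= res
record(37)
res = parts > parts

2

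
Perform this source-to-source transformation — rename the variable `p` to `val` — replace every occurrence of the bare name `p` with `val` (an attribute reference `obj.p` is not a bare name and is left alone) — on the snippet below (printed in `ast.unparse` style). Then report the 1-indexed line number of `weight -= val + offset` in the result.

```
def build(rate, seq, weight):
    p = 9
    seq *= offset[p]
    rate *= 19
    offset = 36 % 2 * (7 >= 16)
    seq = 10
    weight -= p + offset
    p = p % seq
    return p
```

7

Transformed code:
def build(rate, seq, weight):
    val = 9
    seq *= offset[val]
    rate *= 19
    offset = 36 % 2 * (7 >= 16)
    seq = 10
    weight -= val + offset
    val = val % seq
    return val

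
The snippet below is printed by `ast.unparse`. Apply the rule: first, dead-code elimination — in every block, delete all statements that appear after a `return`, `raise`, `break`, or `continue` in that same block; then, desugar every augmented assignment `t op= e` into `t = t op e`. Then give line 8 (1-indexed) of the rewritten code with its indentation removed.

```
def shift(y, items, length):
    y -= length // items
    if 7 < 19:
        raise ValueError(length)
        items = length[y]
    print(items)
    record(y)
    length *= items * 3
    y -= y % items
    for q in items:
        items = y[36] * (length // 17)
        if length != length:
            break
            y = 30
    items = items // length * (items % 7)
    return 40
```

Transformed code:
def shift(y, items, length):
    y = y - length // items
    if 7 < 19:
        raise ValueError(length)
    print(items)
    record(y)
    length = length * (items * 3)
    y = y - y % items
    for q in items:
        items = y[36] * (length // 17)
        if length != length:
            break
    items = items // length * (items % 7)
    return 40

y = y - y % items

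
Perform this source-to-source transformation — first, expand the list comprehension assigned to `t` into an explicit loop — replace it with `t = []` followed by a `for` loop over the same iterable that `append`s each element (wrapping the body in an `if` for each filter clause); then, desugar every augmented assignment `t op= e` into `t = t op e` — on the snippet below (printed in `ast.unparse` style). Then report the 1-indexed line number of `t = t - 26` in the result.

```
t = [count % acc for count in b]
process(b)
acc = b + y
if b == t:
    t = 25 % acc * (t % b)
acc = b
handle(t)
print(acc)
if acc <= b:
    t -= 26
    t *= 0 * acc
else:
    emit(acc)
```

Transformed code:
t = []
for count in b:
    t.append(count % acc)
process(b)
acc = b + y
if b == t:
    t = 25 % acc * (t % b)
acc = b
handle(t)
print(acc)
if acc <= b:
    t = t - 26
    t = t * (0 * acc)
else:
    emit(acc)

12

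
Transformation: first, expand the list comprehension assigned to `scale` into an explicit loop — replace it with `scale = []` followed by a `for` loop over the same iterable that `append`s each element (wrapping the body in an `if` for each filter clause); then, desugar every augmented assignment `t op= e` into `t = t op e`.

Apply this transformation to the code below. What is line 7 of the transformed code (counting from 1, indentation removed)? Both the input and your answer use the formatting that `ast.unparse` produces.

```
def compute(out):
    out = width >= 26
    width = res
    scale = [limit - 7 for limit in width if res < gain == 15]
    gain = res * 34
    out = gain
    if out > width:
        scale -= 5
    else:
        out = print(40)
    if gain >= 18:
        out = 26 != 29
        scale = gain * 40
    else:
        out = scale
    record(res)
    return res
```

Transformed code:
def compute(out):
    out = width >= 26
    width = res
    scale = []
    for limit in width:
        if res < gain == 15:
            scale.append(limit - 7)
    gain = res * 34
    out = gain
    if out > width:
        scale = scale - 5
    else:
        out = print(40)
    if gain >= 18:
        out = 26 != 29
        scale = gain * 40
    else:
        out = scale
    record(res)
    return res

scale.append(limit - 7)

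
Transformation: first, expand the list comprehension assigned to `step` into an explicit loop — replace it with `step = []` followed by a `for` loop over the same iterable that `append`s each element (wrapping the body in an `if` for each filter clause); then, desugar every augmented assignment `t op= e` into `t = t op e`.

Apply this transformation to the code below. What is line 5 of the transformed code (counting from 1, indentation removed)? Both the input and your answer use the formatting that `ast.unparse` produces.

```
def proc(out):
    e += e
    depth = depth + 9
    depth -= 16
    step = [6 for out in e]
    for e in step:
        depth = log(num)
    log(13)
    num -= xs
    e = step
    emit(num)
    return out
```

step = []

Transformed code:
def proc(out):
    e = e + e
    depth = depth + 9
    depth = depth - 16
    step = []
    for out in e:
        step.append(6)
    for e in step:
        depth = log(num)
    log(13)
    num = num - xs
    e = step
    emit(num)
    return out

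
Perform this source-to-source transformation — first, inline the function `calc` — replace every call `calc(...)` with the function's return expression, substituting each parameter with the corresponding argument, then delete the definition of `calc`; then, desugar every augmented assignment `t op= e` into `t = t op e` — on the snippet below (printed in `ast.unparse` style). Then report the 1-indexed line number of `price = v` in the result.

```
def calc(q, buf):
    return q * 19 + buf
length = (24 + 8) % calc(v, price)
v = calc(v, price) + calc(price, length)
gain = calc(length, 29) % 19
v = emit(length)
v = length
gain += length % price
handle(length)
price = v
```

8

Transformed code:
length = (24 + 8) % (v * 19 + price)
v = v * 19 + price + (price * 19 + length)
gain = (length * 19 + 29) % 19
v = emit(length)
v = length
gain = gain + length % price
handle(length)
price = v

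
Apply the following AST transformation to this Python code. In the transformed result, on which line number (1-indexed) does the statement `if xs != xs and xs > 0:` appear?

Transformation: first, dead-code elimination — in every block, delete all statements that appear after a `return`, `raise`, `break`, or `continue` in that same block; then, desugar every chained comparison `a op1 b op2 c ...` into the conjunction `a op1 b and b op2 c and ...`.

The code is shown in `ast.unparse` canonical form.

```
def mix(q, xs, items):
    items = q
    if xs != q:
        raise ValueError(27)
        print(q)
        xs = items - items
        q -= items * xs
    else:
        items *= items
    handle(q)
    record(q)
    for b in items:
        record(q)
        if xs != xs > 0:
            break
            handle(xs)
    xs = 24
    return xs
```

Transformed code:
def mix(q, xs, items):
    items = q
    if xs != q:
        raise ValueError(27)
    else:
        items *= items
    handle(q)
    record(q)
    for b in items:
        record(q)
        if xs != xs and xs > 0:
            break
    xs = 24
    return xs

11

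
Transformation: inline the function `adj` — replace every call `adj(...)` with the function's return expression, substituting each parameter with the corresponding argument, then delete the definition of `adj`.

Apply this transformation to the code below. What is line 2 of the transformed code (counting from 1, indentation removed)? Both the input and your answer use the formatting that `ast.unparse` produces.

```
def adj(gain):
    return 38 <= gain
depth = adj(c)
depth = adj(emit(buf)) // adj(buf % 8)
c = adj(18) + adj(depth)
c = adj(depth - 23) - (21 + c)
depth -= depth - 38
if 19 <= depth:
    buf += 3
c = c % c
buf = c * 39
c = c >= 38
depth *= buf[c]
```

depth = (38 <= emit(buf)) // (38 <= buf % 8)

Transformed code:
depth = 38 <= c
depth = (38 <= emit(buf)) // (38 <= buf % 8)
c = (38 <= 18) + (38 <= depth)
c = (38 <= depth - 23) - (21 + c)
depth -= depth - 38
if 19 <= depth:
    buf += 3
c = c % c
buf = c * 39
c = c >= 38
depth *= buf[c]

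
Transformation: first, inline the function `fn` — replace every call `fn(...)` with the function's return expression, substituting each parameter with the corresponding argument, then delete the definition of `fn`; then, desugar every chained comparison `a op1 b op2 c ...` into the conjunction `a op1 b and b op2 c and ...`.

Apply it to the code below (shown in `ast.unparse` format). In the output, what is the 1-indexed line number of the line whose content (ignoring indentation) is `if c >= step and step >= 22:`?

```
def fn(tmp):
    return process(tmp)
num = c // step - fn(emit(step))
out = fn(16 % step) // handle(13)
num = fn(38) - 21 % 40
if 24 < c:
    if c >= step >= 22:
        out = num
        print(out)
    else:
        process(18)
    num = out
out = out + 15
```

Transformed code:
num = c // step - process(emit(step))
out = process(16 % step) // handle(13)
num = process(38) - 21 % 40
if 24 < c:
    if c >= step and step >= 22:
        out = num
        print(out)
    else:
        process(18)
    num = out
out = out + 15

5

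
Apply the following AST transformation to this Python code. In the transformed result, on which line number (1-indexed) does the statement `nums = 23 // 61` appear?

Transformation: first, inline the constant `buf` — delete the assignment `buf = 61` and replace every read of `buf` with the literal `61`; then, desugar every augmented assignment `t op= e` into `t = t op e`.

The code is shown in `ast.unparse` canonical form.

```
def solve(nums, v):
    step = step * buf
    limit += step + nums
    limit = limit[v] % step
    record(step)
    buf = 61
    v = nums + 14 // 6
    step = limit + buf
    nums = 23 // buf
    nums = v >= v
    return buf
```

Transformed code:
def solve(nums, v):
    step = step * 61
    limit = limit + (step + nums)
    limit = limit[v] % step
    record(step)
    v = nums + 14 // 6
    step = limit + 61
    nums = 23 // 61
    nums = v >= v
    return 61

8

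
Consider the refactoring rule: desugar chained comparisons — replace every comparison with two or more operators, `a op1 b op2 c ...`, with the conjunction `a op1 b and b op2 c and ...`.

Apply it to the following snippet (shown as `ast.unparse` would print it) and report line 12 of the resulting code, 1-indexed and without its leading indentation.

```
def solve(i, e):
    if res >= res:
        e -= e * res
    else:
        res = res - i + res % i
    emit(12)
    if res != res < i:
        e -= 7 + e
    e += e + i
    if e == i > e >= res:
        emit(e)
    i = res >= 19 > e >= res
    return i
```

i = res >= 19 and 19 > e and (e >= res)

Transformed code:
def solve(i, e):
    if res >= res:
        e -= e * res
    else:
        res = res - i + res % i
    emit(12)
    if res != res and res < i:
        e -= 7 + e
    e += e + i
    if e == i and i > e and (e >= res):
        emit(e)
    i = res >= 19 and 19 > e and (e >= res)
    return i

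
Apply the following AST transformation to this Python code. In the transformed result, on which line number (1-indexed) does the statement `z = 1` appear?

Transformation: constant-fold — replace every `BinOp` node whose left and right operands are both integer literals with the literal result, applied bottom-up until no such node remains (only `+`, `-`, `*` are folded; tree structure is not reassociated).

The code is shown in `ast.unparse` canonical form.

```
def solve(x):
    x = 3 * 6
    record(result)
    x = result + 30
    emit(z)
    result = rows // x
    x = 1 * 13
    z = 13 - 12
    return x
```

8

Transformed code:
def solve(x):
    x = 18
    record(result)
    x = result + 30
    emit(z)
    result = rows // x
    x = 13
    z = 1
    return x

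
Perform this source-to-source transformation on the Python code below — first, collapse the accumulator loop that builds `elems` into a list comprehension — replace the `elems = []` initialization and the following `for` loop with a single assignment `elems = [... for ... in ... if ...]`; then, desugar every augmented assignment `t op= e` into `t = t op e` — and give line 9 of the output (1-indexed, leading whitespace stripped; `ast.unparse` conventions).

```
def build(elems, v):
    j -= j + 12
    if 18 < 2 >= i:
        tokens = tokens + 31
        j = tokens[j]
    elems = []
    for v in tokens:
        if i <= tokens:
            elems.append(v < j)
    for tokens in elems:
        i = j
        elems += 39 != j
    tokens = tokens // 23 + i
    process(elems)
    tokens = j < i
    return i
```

elems = elems + (39 != j)

Transformed code:
def build(elems, v):
    j = j - (j + 12)
    if 18 < 2 >= i:
        tokens = tokens + 31
        j = tokens[j]
    elems = [v < j for v in tokens if i <= tokens]
    for tokens in elems:
        i = j
        elems = elems + (39 != j)
    tokens = tokens // 23 + i
    process(elems)
    tokens = j < i
    return i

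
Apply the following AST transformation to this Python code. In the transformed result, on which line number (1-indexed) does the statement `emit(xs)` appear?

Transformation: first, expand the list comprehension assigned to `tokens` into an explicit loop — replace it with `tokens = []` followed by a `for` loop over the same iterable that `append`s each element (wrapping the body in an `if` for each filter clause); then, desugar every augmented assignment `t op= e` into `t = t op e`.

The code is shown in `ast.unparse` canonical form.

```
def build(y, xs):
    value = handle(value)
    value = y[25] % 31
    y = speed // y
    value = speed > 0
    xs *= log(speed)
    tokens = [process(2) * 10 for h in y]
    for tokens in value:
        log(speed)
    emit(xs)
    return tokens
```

12

Transformed code:
def build(y, xs):
    value = handle(value)
    value = y[25] % 31
    y = speed // y
    value = speed > 0
    xs = xs * log(speed)
    tokens = []
    for h in y:
        tokens.append(process(2) * 10)
    for tokens in value:
        log(speed)
    emit(xs)
    return tokens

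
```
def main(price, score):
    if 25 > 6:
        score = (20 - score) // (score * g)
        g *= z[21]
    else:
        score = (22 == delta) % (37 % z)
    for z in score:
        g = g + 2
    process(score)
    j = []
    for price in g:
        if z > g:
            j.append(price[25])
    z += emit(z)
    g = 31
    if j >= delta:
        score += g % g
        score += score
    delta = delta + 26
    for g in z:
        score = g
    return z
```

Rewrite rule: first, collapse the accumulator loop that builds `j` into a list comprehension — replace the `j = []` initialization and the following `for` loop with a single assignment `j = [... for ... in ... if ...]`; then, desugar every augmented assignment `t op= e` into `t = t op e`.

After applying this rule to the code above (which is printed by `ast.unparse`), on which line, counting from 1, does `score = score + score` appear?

Transformed code:
def main(price, score):
    if 25 > 6:
        score = (20 - score) // (score * g)
        g = g * z[21]
    else:
        score = (22 == delta) % (37 % z)
    for z in score:
        g = g + 2
    process(score)
    j = [price[25] for price in g if z > g]
    z = z + emit(z)
    g = 31
    if j >= delta:
        score = score + g % g
        score = score + score
    delta = delta + 26
    for g in z:
        score = g
    return z

15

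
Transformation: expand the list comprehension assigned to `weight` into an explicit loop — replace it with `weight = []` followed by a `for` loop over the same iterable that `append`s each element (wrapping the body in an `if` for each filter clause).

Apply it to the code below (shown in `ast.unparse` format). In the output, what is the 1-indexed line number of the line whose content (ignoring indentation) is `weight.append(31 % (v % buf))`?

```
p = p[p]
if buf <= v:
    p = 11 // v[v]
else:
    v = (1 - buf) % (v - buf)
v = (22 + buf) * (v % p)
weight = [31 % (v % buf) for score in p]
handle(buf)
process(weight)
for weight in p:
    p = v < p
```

Transformed code:
p = p[p]
if buf <= v:
    p = 11 // v[v]
else:
    v = (1 - buf) % (v - buf)
v = (22 + buf) * (v % p)
weight = []
for score in p:
    weight.append(31 % (v % buf))
handle(buf)
process(weight)
for weight in p:
    p = v < p

9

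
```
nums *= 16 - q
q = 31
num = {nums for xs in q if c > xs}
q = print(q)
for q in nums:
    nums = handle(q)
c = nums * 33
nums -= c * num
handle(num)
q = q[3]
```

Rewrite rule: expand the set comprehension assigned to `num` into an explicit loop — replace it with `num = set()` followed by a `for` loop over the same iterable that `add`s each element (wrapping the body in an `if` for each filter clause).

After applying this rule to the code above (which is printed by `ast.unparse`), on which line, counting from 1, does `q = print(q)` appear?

7

Transformed code:
nums *= 16 - q
q = 31
num = set()
for xs in q:
    if c > xs:
        num.add(nums)
q = print(q)
for q in nums:
    nums = handle(q)
c = nums * 33
nums -= c * num
handle(num)
q = q[3]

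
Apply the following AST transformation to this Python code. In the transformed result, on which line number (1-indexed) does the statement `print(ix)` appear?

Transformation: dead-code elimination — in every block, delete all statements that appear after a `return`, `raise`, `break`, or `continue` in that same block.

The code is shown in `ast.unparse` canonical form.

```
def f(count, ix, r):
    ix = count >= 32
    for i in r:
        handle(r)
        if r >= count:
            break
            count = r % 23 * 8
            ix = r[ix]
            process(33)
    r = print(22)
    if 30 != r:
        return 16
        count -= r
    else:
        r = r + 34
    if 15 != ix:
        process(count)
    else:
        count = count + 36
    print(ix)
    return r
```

16

Transformed code:
def f(count, ix, r):
    ix = count >= 32
    for i in r:
        handle(r)
        if r >= count:
            break
    r = print(22)
    if 30 != r:
        return 16
    else:
        r = r + 34
    if 15 != ix:
        process(count)
    else:
        count = count + 36
    print(ix)
    return r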